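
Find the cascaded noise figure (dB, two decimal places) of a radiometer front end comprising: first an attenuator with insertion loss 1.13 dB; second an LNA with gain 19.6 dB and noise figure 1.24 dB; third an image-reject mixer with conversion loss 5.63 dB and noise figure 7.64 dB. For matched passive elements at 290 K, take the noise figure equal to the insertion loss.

Convert to linear (a loss of L dB is a gain of −L dB): F_i = 10^(NF_i/10), G_i = 10^(G_i,dB/10)
  Stage 1: F_1 = 10^(1.13/10) = 1.297, G_1 = 10^(−1.13/10) = 0.7709
  Stage 2: F_2 = 10^(1.24/10) = 1.330, G_2 = 10^(19.6/10) = 91.20
  Stage 3: F_3 = 10^(7.64/10) = 5.808, G_3 = 10^(−5.63/10) = 0.2735
Friis cascade:
  F = 1.297 + (1.330 − 1)/0.7709 + (5.808 − 1)/70.31 = 1.794
NF = 10 log₁₀(1.794) = 2.54 dB

2.54 dB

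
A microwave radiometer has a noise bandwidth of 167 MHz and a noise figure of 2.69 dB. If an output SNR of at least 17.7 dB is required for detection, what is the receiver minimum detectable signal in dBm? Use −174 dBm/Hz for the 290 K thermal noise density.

−71.4 dBm

Sensitivity = −174 + 10 log₁₀(B) + NF + SNR_min
= −174 + 82.23 + 2.69 + 17.7
= −71.38 dBm → −71.4 dBm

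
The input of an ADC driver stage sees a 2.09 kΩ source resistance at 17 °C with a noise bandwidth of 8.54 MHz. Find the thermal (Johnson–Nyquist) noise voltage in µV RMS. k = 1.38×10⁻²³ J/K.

T = 17 °C + 273.15 = 290.15 K
V_n = √(4kTRB)
4kTRB = 4 × 1.38×10⁻²³ × 290.15 × 2.09×10³ × 8.54×10⁶ = 2.86×10⁻¹⁰ V²
V_n = √(2.86×10⁻¹⁰) = 1.69×10⁻⁵ V = 16.9 µV

16.9 µV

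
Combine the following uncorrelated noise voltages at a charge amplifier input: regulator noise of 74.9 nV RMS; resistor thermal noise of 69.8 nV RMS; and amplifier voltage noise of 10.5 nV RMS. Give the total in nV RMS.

Uncorrelated sources add in power (mean-square): V_tot = √(ΣV_i²)
V_tot = √[(7.49×10⁻⁸)² + (6.98×10⁻⁸)² + (1.05×10⁻⁸)²] = 1.03×10⁻⁷ V = 103 nV

103 nV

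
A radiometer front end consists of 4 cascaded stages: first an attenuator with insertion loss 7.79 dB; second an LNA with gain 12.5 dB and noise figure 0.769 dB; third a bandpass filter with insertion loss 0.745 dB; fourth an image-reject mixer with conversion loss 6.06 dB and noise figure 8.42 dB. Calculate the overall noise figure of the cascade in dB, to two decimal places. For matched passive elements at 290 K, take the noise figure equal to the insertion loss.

Convert to linear (a loss of L dB is a gain of −L dB): F_i = 10^(NF_i/10), G_i = 10^(G_i,dB/10)
  Stage 1: F_1 = 10^(7.79/10) = 6.012, G_1 = 10^(−7.79/10) = 0.1663
  Stage 2: F_2 = 10^(0.769/10) = 1.194, G_2 = 10^(12.5/10) = 17.78
  Stage 3: F_3 = 10^(0.745/10) = 1.187, G_3 = 10^(−0.745/10) = 0.8424
  Stage 4: F_4 = 10^(8.42/10) = 6.950, G_4 = 10^(−6.06/10) = 0.2477
Friis cascade:
  F = 6.012 + (1.194 − 1)/0.1663 + (1.187 − 1)/2.958 + (6.950 − 1)/2.492 = 9.628
NF = 10 log₁₀(9.628) = 9.84 dB

9.84 dB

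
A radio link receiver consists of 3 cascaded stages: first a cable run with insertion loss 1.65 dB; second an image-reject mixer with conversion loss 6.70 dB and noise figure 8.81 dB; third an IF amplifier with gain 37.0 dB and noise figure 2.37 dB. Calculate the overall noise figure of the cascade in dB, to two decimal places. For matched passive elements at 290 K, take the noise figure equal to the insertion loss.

Convert to linear (a loss of L dB is a gain of −L dB): F_i = 10^(NF_i/10), G_i = 10^(G_i,dB/10)
  Stage 1: F_1 = 10^(1.65/10) = 1.462, G_1 = 10^(−1.65/10) = 0.6839
  Stage 2: F_2 = 10^(8.81/10) = 7.603, G_2 = 10^(−6.70/10) = 0.2138
  Stage 3: F_3 = 10^(2.37/10) = 1.726, G_3 = 10^(37.0/10) = 5012
Friis cascade:
  F = 1.462 + (7.603 − 1)/0.6839 + (1.726 − 1)/0.1462 = 16.08
NF = 10 log₁₀(16.08) = 12.06 dB

12.06 dB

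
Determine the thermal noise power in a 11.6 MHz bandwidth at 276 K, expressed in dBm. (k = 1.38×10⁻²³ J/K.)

P_n = kTB = 1.38×10⁻²³ × 276 × 1.16×10⁷ = 4.42×10⁻¹⁴ W
In dBm: 10 log₁₀(4.42×10⁻¹⁴ / 10⁻³) = −103.5 dBm

−103.5 dBm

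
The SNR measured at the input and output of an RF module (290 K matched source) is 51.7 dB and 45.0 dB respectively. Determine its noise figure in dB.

NF (dB) = SNR_in(dB) − SNR_out(dB) when the source is at T₀
NF = 51.7 − 45.0 = 6.7 dB

6.7 dB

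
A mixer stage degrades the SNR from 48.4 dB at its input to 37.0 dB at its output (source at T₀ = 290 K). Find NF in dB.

11.4 dB

NF (dB) = SNR_in(dB) − SNR_out(dB) when the source is at T₀
NF = 48.4 − 37.0 = 11.4 dB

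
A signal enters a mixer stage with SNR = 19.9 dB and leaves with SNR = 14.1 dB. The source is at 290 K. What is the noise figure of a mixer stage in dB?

5.8 dB

NF (dB) = SNR_in(dB) − SNR_out(dB) when the source is at T₀
NF = 19.9 − 14.1 = 5.8 dB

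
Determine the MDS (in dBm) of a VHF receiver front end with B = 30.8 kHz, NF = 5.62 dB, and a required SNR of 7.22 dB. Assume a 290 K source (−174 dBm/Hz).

Sensitivity = −174 + 10 log₁₀(B) + NF + SNR_min
= −174 + 44.89 + 5.62 + 7.22
= −116.27 dBm → −116.3 dBm

−116.3 dBm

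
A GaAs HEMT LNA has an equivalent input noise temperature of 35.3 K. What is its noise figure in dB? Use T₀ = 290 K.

0.499 dB

F = 1 + T_e/T₀ = 1 + 35.3/290 = 1.12172
NF = 10 log₁₀(1.12172) = 0.499 dB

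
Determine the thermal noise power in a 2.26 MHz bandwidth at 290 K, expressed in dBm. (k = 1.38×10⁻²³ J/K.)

−110.4 dBm

P_n = kTB = 1.38×10⁻²³ × 290 × 2.26×10⁶ = 9.04×10⁻¹⁵ W
In dBm: 10 log₁₀(9.04×10⁻¹⁵ / 10⁻³) = −110.4 dBm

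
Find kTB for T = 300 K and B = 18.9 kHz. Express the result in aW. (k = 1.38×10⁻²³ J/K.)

P_n = kTB = 1.38×10⁻²³ × 300 × 1.89×10⁴ = 7.82×10⁻¹⁷ W = 78.2 aW

78.2 aW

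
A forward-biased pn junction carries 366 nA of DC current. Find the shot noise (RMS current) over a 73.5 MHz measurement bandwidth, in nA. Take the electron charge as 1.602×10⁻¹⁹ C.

2.94 nA

I_n = √(2qI·B)
2qI·B = 2 × 1.602×10⁻¹⁹ × 3.66×10⁻⁷ × 7.35×10⁷ = 8.62×10⁻¹⁸ A²
I_n = √(8.62×10⁻¹⁸) = 2.94×10⁻⁹ A = 2.94 nA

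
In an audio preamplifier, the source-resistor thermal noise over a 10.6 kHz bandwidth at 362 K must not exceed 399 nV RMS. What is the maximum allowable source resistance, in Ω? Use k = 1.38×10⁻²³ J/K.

752 Ω

Johnson–Nyquist: V_n = √(4kTRB) ⇒ R = V_n² / (4kTB)
4kTB = 4 × 1.38×10⁻²³ × 362 × 1.06×10⁴ = 2.12×10⁻¹⁶
R = (3.99×10⁻⁷)² / 2.12×10⁻¹⁶ = 7.52×10² Ω = 752 Ω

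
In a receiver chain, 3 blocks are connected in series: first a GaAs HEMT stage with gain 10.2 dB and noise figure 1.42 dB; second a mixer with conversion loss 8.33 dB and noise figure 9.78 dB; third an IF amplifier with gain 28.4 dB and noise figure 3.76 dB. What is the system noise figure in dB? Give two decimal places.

Convert to linear (a loss of L dB is a gain of −L dB): F_i = 10^(NF_i/10), G_i = 10^(G_i,dB/10)
  Stage 1: F_1 = 10^(1.42/10) = 1.387, G_1 = 10^(10.2/10) = 10.47
  Stage 2: F_2 = 10^(9.78/10) = 9.506, G_2 = 10^(−8.33/10) = 0.1469
  Stage 3: F_3 = 10^(3.76/10) = 2.377, G_3 = 10^(28.4/10) = 691.8
Friis cascade:
  F = 1.387 + (9.506 − 1)/10.47 + (2.377 − 1)/1.538 = 3.094
NF = 10 log₁₀(3.094) = 4.91 dB

4.91 dB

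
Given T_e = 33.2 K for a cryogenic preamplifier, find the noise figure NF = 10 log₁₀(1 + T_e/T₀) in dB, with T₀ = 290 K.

F = 1 + T_e/T₀ = 1 + 33.2/290 = 1.11448
NF = 10 log₁₀(1.11448) = 0.471 dB

0.471 dB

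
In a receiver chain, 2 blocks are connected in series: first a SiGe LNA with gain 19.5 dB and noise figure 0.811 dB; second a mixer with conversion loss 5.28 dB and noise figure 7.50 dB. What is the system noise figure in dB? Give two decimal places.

Convert to linear (a loss of L dB is a gain of −L dB): F_i = 10^(NF_i/10), G_i = 10^(G_i,dB/10)
  Stage 1: F_1 = 10^(0.811/10) = 1.205, G_1 = 10^(19.5/10) = 89.13
  Stage 2: F_2 = 10^(7.50/10) = 5.623, G_2 = 10^(−5.28/10) = 0.2965
Friis cascade:
  F = 1.205 + (5.623 − 1)/89.13 = 1.257
NF = 10 log₁₀(1.257) = 0.99 dB

0.99 dB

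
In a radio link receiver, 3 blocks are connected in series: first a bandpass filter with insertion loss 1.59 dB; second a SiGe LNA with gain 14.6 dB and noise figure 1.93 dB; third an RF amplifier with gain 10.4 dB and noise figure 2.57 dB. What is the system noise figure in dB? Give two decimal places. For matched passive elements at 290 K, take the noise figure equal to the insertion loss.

Convert to linear (a loss of L dB is a gain of −L dB): F_i = 10^(NF_i/10), G_i = 10^(G_i,dB/10)
  Stage 1: F_1 = 10^(1.59/10) = 1.442, G_1 = 10^(−1.59/10) = 0.6934
  Stage 2: F_2 = 10^(1.93/10) = 1.560, G_2 = 10^(14.6/10) = 28.84
  Stage 3: F_3 = 10^(2.57/10) = 1.807, G_3 = 10^(10.4/10) = 10.96
Friis cascade:
  F = 1.442 + (1.560 − 1)/0.6934 + (1.807 − 1)/20.00 = 2.289
NF = 10 log₁₀(2.289) = 3.60 dB

3.60 dB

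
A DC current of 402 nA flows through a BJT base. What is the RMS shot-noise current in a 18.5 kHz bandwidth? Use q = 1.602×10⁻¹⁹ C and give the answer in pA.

48.8 pA

I_n = √(2qI·B)
2qI·B = 2 × 1.602×10⁻¹⁹ × 4.02×10⁻⁷ × 1.85×10⁴ = 2.38×10⁻²¹ A²
I_n = √(2.38×10⁻²¹) = 4.88×10⁻¹¹ A = 48.8 pA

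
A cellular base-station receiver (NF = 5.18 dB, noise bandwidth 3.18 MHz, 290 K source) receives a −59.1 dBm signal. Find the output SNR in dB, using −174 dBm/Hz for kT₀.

44.7 dB

Noise floor: N = −174 + 10 log₁₀(B) + NF
10 log₁₀(3.18×10⁶) = 65.02 dB
N = −174 + 65.02 + 5.18 = −103.80 dBm
SNR = P_sig − N = −59.1 − (−103.80) = 44.70 dB → 44.7 dB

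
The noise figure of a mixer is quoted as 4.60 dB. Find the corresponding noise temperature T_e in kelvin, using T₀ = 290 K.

546 K

F = 10^(4.60/10) = 2.88403
T_e = (F − 1)·T₀ = (2.88403 − 1) × 290 = 546 K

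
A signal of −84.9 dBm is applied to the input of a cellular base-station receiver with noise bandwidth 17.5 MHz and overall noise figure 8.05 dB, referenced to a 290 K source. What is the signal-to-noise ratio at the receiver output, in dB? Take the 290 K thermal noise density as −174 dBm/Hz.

Noise floor: N = −174 + 10 log₁₀(B) + NF
10 log₁₀(1.75×10⁷) = 72.43 dB
N = −174 + 72.43 + 8.05 = −93.52 dBm
SNR = P_sig − N = −84.9 − (−93.52) = 8.62 dB → 8.6 dB

8.6 dB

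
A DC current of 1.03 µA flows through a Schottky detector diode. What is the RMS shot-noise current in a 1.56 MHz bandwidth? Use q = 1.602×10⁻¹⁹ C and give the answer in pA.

I_n = √(2qI·B)
2qI·B = 2 × 1.602×10⁻¹⁹ × 1.03×10⁻⁶ × 1.56×10⁶ = 5.15×10⁻¹⁹ A²
I_n = √(5.15×10⁻¹⁹) = 7.18×10⁻¹⁰ A = 718 pA

718 pA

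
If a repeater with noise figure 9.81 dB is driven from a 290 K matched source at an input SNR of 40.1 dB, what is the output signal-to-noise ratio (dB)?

30.29 dB

By definition F = SNR_in/SNR_out, so in dB: SNR_out = SNR_in − NF
SNR_out = 40.1 − 9.81 = 30.29 dB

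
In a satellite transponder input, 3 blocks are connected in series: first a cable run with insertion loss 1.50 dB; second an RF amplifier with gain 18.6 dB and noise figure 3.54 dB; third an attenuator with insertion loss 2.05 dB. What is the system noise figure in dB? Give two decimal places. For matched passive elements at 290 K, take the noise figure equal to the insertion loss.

5.06 dB

Convert to linear (a loss of L dB is a gain of −L dB): F_i = 10^(NF_i/10), G_i = 10^(G_i,dB/10)
  Stage 1: F_1 = 10^(1.50/10) = 1.413, G_1 = 10^(−1.50/10) = 0.7079
  Stage 2: F_2 = 10^(3.54/10) = 2.259, G_2 = 10^(18.6/10) = 72.44
  Stage 3: F_3 = 10^(2.05/10) = 1.603, G_3 = 10^(−2.05/10) = 0.6237
Friis cascade:
  F = 1.413 + (2.259 − 1)/0.7079 + (1.603 − 1)/51.29 = 3.203
NF = 10 log₁₀(3.203) = 5.06 dB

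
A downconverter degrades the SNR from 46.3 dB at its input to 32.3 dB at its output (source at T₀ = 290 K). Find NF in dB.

14.0 dB

NF (dB) = SNR_in(dB) − SNR_out(dB) when the source is at T₀
NF = 46.3 − 32.3 = 14.0 dB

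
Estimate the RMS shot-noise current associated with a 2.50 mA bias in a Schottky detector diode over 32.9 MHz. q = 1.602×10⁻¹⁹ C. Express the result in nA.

I_n = √(2qI·B)
2qI·B = 2 × 1.602×10⁻¹⁹ × 2.50×10⁻³ × 3.29×10⁷ = 2.64×10⁻¹⁴ A²
I_n = √(2.64×10⁻¹⁴) = 1.62×10⁻⁷ A = 162 nA

162 nA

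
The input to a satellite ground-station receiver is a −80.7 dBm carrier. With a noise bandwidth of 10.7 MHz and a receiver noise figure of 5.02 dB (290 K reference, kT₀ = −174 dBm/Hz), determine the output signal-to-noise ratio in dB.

18.0 dB

Noise floor: N = −174 + 10 log₁₀(B) + NF
10 log₁₀(1.07×10⁷) = 70.29 dB
N = −174 + 70.29 + 5.02 = −98.69 dBm
SNR = P_sig − N = −80.7 − (−98.69) = 17.99 dB → 18.0 dB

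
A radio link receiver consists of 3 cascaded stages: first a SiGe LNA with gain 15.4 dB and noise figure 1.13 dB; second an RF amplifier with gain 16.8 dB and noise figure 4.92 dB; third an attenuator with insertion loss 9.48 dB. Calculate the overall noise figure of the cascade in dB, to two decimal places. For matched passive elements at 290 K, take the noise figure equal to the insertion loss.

Convert to linear (a loss of L dB is a gain of −L dB): F_i = 10^(NF_i/10), G_i = 10^(G_i,dB/10)
  Stage 1: F_1 = 10^(1.13/10) = 1.297, G_1 = 10^(15.4/10) = 34.67
  Stage 2: F_2 = 10^(4.92/10) = 3.105, G_2 = 10^(16.8/10) = 47.86
  Stage 3: F_3 = 10^(9.48/10) = 8.872, G_3 = 10^(−9.48/10) = 0.1127
Friis cascade:
  F = 1.297 + (3.105 − 1)/34.67 + (8.872 − 1)/1660 = 1.363
NF = 10 log₁₀(1.363) = 1.34 dB

1.34 dB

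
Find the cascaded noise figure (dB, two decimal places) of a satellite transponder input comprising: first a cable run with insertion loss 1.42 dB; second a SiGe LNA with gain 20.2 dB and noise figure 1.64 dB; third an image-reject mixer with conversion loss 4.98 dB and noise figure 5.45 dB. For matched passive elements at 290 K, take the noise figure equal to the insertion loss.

Convert to linear (a loss of L dB is a gain of −L dB): F_i = 10^(NF_i/10), G_i = 10^(G_i,dB/10)
  Stage 1: F_1 = 10^(1.42/10) = 1.387, G_1 = 10^(−1.42/10) = 0.7211
  Stage 2: F_2 = 10^(1.64/10) = 1.459, G_2 = 10^(20.2/10) = 104.7
  Stage 3: F_3 = 10^(5.45/10) = 3.508, G_3 = 10^(−4.98/10) = 0.3177
Friis cascade:
  F = 1.387 + (1.459 − 1)/0.7211 + (3.508 − 1)/75.51 = 2.056
NF = 10 log₁₀(2.056) = 3.13 dB

3.13 dB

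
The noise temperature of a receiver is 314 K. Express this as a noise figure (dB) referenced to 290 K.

3.19 dB

F = 1 + T_e/T₀ = 1 + 314/290 = 2.08276
NF = 10 log₁₀(2.08276) = 3.19 dB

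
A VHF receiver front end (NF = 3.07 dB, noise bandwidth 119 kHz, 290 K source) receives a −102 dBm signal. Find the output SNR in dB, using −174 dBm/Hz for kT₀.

18.2 dB

Noise floor: N = −174 + 10 log₁₀(B) + NF
10 log₁₀(1.19×10⁵) = 50.76 dB
N = −174 + 50.76 + 3.07 = −120.17 dBm
SNR = P_sig − N = −102 − (−120.17) = 18.17 dB → 18.2 dB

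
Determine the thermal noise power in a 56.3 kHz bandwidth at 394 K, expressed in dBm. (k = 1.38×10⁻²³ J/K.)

P_n = kTB = 1.38×10⁻²³ × 394 × 5.63×10⁴ = 3.06×10⁻¹⁶ W
In dBm: 10 log₁₀(3.06×10⁻¹⁶ / 10⁻³) = −125.1 dBm

−125.1 dBm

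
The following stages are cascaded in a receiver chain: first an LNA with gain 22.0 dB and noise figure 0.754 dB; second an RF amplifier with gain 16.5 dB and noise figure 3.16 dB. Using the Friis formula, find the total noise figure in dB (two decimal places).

Convert to linear (a loss of L dB is a gain of −L dB): F_i = 10^(NF_i/10), G_i = 10^(G_i,dB/10)
  Stage 1: F_1 = 10^(0.754/10) = 1.190, G_1 = 10^(22.0/10) = 158.5
  Stage 2: F_2 = 10^(3.16/10) = 2.070, G_2 = 10^(16.5/10) = 44.67
Friis cascade:
  F = 1.190 + (2.070 − 1)/158.5 = 1.196
NF = 10 log₁₀(1.196) = 0.78 dB

0.78 dB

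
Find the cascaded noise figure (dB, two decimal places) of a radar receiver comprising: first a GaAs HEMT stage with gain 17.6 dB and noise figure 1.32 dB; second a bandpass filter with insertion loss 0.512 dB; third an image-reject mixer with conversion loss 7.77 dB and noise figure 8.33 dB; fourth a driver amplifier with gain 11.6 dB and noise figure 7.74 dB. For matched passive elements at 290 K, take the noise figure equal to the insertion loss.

Convert to linear (a loss of L dB is a gain of −L dB): F_i = 10^(NF_i/10), G_i = 10^(G_i,dB/10)
  Stage 1: F_1 = 10^(1.32/10) = 1.355, G_1 = 10^(17.6/10) = 57.54
  Stage 2: F_2 = 10^(0.512/10) = 1.125, G_2 = 10^(−0.512/10) = 0.8888
  Stage 3: F_3 = 10^(8.33/10) = 6.808, G_3 = 10^(−7.77/10) = 0.1671
  Stage 4: F_4 = 10^(7.74/10) = 5.943, G_4 = 10^(11.6/10) = 14.45
Friis cascade:
  F = 1.355 + (1.125 − 1)/57.54 + (6.808 − 1)/51.14 + (5.943 − 1)/8.547 = 2.049
NF = 10 log₁₀(2.049) = 3.12 dB

3.12 dB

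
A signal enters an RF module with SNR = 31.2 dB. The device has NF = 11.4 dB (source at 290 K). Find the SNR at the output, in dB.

19.8 dB

By definition F = SNR_in/SNR_out, so in dB: SNR_out = SNR_in − NF
SNR_out = 31.2 − 11.4 = 19.8 dB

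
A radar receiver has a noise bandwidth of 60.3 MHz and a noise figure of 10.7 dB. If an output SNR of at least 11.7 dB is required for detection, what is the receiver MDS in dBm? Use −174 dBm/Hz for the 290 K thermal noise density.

Sensitivity = −174 + 10 log₁₀(B) + NF + SNR_min
= −174 + 77.8 + 10.7 + 11.7
= −73.8 dBm → −73.8 dBm

−73.8 dBm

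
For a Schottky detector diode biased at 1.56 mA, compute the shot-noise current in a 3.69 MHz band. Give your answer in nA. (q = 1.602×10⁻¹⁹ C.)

42.9 nA

I_n = √(2qI·B)
2qI·B = 2 × 1.602×10⁻¹⁹ × 1.56×10⁻³ × 3.69×10⁶ = 1.84×10⁻¹⁵ A²
I_n = √(1.84×10⁻¹⁵) = 4.29×10⁻⁸ A = 42.9 nA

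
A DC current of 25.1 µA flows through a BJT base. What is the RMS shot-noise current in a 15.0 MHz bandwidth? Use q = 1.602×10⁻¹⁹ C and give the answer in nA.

I_n = √(2qI·B)
2qI·B = 2 × 1.602×10⁻¹⁹ × 2.51×10⁻⁵ × 1.50×10⁷ = 1.21×10⁻¹⁶ A²
I_n = √(1.21×10⁻¹⁶) = 1.10×10⁻⁸ A = 11.0 nA

11.0 nA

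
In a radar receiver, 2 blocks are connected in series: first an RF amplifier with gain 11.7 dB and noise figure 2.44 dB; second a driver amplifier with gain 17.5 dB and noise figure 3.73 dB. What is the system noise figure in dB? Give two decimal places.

2.66 dB

Convert to linear (a loss of L dB is a gain of −L dB): F_i = 10^(NF_i/10), G_i = 10^(G_i,dB/10)
  Stage 1: F_1 = 10^(2.44/10) = 1.754, G_1 = 10^(11.7/10) = 14.79
  Stage 2: F_2 = 10^(3.73/10) = 2.360, G_2 = 10^(17.5/10) = 56.23
Friis cascade:
  F = 1.754 + (2.360 − 1)/14.79 = 1.846
NF = 10 log₁₀(1.846) = 2.66 dB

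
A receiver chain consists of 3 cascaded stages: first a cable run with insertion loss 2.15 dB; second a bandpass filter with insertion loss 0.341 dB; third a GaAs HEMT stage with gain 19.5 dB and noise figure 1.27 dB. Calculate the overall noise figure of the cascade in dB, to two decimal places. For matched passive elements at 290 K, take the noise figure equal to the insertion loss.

3.76 dB

Convert to linear (a loss of L dB is a gain of −L dB): F_i = 10^(NF_i/10), G_i = 10^(G_i,dB/10)
  Stage 1: F_1 = 10^(2.15/10) = 1.641, G_1 = 10^(−2.15/10) = 0.6095
  Stage 2: F_2 = 10^(0.341/10) = 1.082, G_2 = 10^(−0.341/10) = 0.9245
  Stage 3: F_3 = 10^(1.27/10) = 1.340, G_3 = 10^(19.5/10) = 89.13
Friis cascade:
  F = 1.641 + (1.082 − 1)/0.6095 + (1.340 − 1)/0.5635 = 2.377
NF = 10 log₁₀(2.377) = 3.76 dB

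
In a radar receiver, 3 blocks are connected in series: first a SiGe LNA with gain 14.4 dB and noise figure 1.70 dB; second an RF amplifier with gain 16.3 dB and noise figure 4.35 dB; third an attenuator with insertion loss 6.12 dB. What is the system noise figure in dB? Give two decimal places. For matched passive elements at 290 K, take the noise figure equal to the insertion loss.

1.89 dB

Convert to linear (a loss of L dB is a gain of −L dB): F_i = 10^(NF_i/10), G_i = 10^(G_i,dB/10)
  Stage 1: F_1 = 10^(1.70/10) = 1.479, G_1 = 10^(14.4/10) = 27.54
  Stage 2: F_2 = 10^(4.35/10) = 2.723, G_2 = 10^(16.3/10) = 42.66
  Stage 3: F_3 = 10^(6.12/10) = 4.093, G_3 = 10^(−6.12/10) = 0.2443
Friis cascade:
  F = 1.479 + (2.723 − 1)/27.54 + (4.093 − 1)/1175 = 1.544
NF = 10 log₁₀(1.544) = 1.89 dB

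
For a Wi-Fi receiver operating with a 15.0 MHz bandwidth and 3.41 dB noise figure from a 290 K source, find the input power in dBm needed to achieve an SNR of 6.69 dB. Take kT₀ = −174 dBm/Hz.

−92.1 dBm

Sensitivity = −174 + 10 log₁₀(B) + NF + SNR_min
= −174 + 71.76 + 3.41 + 6.69
= −92.14 dBm → −92.1 dBm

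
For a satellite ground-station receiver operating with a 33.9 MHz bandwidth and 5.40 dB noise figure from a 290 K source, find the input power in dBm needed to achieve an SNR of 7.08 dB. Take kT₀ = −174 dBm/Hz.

Sensitivity = −174 + 10 log₁₀(B) + NF + SNR_min
= −174 + 75.3 + 5.40 + 7.08
= −86.22 dBm → −86.2 dBm

−86.2 dBm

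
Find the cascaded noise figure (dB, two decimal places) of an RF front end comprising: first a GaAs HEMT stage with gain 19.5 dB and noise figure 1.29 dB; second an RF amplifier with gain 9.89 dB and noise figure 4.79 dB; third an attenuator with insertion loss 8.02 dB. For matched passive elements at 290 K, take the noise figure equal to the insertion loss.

1.38 dB

Convert to linear (a loss of L dB is a gain of −L dB): F_i = 10^(NF_i/10), G_i = 10^(G_i,dB/10)
  Stage 1: F_1 = 10^(1.29/10) = 1.346, G_1 = 10^(19.5/10) = 89.13
  Stage 2: F_2 = 10^(4.79/10) = 3.013, G_2 = 10^(9.89/10) = 9.750
  Stage 3: F_3 = 10^(8.02/10) = 6.339, G_3 = 10^(−8.02/10) = 0.1578
Friis cascade:
  F = 1.346 + (3.013 − 1)/89.13 + (6.339 − 1)/869.0 = 1.375
NF = 10 log₁₀(1.375) = 1.38 dB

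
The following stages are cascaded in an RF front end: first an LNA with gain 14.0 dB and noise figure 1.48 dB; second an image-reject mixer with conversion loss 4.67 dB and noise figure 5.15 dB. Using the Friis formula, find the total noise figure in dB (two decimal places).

Convert to linear (a loss of L dB is a gain of −L dB): F_i = 10^(NF_i/10), G_i = 10^(G_i,dB/10)
  Stage 1: F_1 = 10^(1.48/10) = 1.406, G_1 = 10^(14.0/10) = 25.12
  Stage 2: F_2 = 10^(5.15/10) = 3.273, G_2 = 10^(−4.67/10) = 0.3412
Friis cascade:
  F = 1.406 + (3.273 − 1)/25.12 = 1.497
NF = 10 log₁₀(1.497) = 1.75 dB

1.75 dB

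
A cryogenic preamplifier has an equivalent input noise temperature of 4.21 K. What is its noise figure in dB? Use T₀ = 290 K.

F = 1 + T_e/T₀ = 1 + 4.21/290 = 1.01452
NF = 10 log₁₀(1.01452) = 0.063 dB

0.063 dB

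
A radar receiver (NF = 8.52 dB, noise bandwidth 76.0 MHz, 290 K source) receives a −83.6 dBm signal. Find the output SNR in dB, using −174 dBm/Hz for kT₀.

3.1 dB

Noise floor: N = −174 + 10 log₁₀(B) + NF
10 log₁₀(7.60×10⁷) = 78.81 dB
N = −174 + 78.81 + 8.52 = −86.67 dBm
SNR = P_sig − N = −83.6 − (−86.67) = 3.07 dB → 3.1 dB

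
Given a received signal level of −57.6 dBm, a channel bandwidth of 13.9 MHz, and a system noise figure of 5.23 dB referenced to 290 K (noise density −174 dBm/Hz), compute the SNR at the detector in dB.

Noise floor: N = −174 + 10 log₁₀(B) + NF
10 log₁₀(1.39×10⁷) = 71.43 dB
N = −174 + 71.43 + 5.23 = −97.34 dBm
SNR = P_sig − N = −57.6 − (−97.34) = 39.74 dB → 39.7 dB

39.7 dB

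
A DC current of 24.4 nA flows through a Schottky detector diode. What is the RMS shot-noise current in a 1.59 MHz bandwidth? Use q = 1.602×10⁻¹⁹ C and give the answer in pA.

111 pA

I_n = √(2qI·B)
2qI·B = 2 × 1.602×10⁻¹⁹ × 2.44×10⁻⁸ × 1.59×10⁶ = 1.24×10⁻²⁰ A²
I_n = √(1.24×10⁻²⁰) = 1.11×10⁻¹⁰ A = 111 pA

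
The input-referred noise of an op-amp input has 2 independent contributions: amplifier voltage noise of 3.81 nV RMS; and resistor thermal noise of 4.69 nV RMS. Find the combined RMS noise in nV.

Uncorrelated sources add in power (mean-square): V_tot = √(ΣV_i²)
V_tot = √[(3.81×10⁻⁹)² + (4.69×10⁻⁹)²] = 6.04×10⁻⁹ V = 6.04 nV

6.04 nV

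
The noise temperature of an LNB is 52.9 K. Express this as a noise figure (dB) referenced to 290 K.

F = 1 + T_e/T₀ = 1 + 52.9/290 = 1.18241
NF = 10 log₁₀(1.18241) = 0.728 dB

0.728 dB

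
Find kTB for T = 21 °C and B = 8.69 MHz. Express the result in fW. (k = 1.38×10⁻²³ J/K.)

T = 21 °C + 273.15 = 294.15 K
P_n = kTB = 1.38×10⁻²³ × 294.15 × 8.69×10⁶ = 3.53×10⁻¹⁴ W = 35.3 fW

35.3 fW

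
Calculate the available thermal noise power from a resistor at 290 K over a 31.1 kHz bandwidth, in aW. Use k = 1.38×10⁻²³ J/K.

124 aW

P_n = kTB = 1.38×10⁻²³ × 290 × 3.11×10⁴ = 1.24×10⁻¹⁶ W = 124 aW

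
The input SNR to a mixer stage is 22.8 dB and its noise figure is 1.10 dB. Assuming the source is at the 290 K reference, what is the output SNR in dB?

21.70 dB

By definition F = SNR_in/SNR_out, so in dB: SNR_out = SNR_in − NF
SNR_out = 22.8 − 1.10 = 21.70 dB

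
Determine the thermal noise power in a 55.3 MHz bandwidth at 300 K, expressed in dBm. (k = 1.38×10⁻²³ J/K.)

P_n = kTB = 1.38×10⁻²³ × 300 × 5.53×10⁷ = 2.29×10⁻¹³ W
In dBm: 10 log₁₀(2.29×10⁻¹³ / 10⁻³) = −96.4 dBm

−96.4 dBm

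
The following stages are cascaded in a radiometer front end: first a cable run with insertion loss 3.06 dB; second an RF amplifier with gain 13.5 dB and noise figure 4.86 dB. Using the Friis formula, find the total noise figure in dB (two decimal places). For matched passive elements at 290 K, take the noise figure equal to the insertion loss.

Convert to linear (a loss of L dB is a gain of −L dB): F_i = 10^(NF_i/10), G_i = 10^(G_i,dB/10)
  Stage 1: F_1 = 10^(3.06/10) = 2.023, G_1 = 10^(−3.06/10) = 0.4943
  Stage 2: F_2 = 10^(4.86/10) = 3.062, G_2 = 10^(13.5/10) = 22.39
Friis cascade:
  F = 2.023 + (3.062 − 1)/0.4943 = 6.194
NF = 10 log₁₀(6.194) = 7.92 dB

7.92 dB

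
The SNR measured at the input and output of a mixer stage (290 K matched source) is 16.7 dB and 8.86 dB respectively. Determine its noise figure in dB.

NF (dB) = SNR_in(dB) − SNR_out(dB) when the source is at T₀
NF = 16.7 − 8.86 = 7.84 dB

7.84 dB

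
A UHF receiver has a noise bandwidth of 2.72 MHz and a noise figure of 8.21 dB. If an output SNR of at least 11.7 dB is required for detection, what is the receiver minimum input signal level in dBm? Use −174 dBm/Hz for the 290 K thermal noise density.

−89.7 dBm

Sensitivity = −174 + 10 log₁₀(B) + NF + SNR_min
= −174 + 64.35 + 8.21 + 11.7
= −89.74 dBm → −89.7 dBm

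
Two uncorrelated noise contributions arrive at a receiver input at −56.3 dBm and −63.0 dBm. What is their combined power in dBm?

−55.5 dBm

Convert to linear, add, convert back:
P₁ = 2.34×10⁻⁹ W, P₂ = 5.01×10⁻¹⁰ W
P_tot = 2.85×10⁻⁹ W → 10 log₁₀(P_tot / 10⁻³) = −55.5 dBm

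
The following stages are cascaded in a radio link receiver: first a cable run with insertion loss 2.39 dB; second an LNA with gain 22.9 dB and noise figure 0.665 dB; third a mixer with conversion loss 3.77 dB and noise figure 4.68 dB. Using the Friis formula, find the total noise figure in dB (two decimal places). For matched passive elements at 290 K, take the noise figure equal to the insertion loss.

3.09 dB

Convert to linear (a loss of L dB is a gain of −L dB): F_i = 10^(NF_i/10), G_i = 10^(G_i,dB/10)
  Stage 1: F_1 = 10^(2.39/10) = 1.734, G_1 = 10^(−2.39/10) = 0.5768
  Stage 2: F_2 = 10^(0.665/10) = 1.165, G_2 = 10^(22.9/10) = 195.0
  Stage 3: F_3 = 10^(4.68/10) = 2.938, G_3 = 10^(−3.77/10) = 0.4198
Friis cascade:
  F = 1.734 + (1.165 − 1)/0.5768 + (2.938 − 1)/112.5 = 2.038
NF = 10 log₁₀(2.038) = 3.09 dB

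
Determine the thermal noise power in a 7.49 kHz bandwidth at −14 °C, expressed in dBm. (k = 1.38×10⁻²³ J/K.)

−135.7 dBm

T = −14 °C + 273.15 = 259.15 K
P_n = kTB = 1.38×10⁻²³ × 259.15 × 7.49×10³ = 2.68×10⁻¹⁷ W
In dBm: 10 log₁₀(2.68×10⁻¹⁷ / 10⁻³) = −135.7 dBm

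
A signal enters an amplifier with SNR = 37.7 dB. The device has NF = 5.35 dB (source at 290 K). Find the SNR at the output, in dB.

By definition F = SNR_in/SNR_out, so in dB: SNR_out = SNR_in − NF
SNR_out = 37.7 − 5.35 = 32.35 dB

32.35 dB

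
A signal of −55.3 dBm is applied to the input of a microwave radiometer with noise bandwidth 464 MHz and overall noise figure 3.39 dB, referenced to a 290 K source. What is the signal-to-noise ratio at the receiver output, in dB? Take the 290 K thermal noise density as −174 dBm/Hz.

28.6 dB

Noise floor: N = −174 + 10 log₁₀(B) + NF
10 log₁₀(4.64×10⁸) = 86.67 dB
N = −174 + 86.67 + 3.39 = −83.94 dBm
SNR = P_sig − N = −55.3 − (−83.94) = 28.64 dB → 28.6 dB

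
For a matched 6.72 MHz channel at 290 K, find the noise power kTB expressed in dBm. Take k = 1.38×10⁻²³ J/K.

−105.7 dBm

P_n = kTB = 1.38×10⁻²³ × 290 × 6.72×10⁶ = 2.69×10⁻¹⁴ W
In dBm: 10 log₁₀(2.69×10⁻¹⁴ / 10⁻³) = −105.7 dBm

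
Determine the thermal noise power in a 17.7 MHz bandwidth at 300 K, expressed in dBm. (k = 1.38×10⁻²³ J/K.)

P_n = kTB = 1.38×10⁻²³ × 300 × 1.77×10⁷ = 7.33×10⁻¹⁴ W
In dBm: 10 log₁₀(7.33×10⁻¹⁴ / 10⁻³) = −101.4 dBm

−101.4 dBm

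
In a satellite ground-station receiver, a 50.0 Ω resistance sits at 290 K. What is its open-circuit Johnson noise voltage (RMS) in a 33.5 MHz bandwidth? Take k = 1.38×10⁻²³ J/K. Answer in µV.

V_n = √(4kTRB)
4kTRB = 4 × 1.38×10⁻²³ × 290 × 5.00×10¹ × 3.35×10⁷ = 2.68×10⁻¹¹ V²
V_n = √(2.68×10⁻¹¹) = 5.18×10⁻⁶ V = 5.18 µV

5.18 µV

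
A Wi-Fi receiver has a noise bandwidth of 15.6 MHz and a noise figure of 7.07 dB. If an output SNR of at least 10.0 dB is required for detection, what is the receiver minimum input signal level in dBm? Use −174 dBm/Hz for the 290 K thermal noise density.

Sensitivity = −174 + 10 log₁₀(B) + NF + SNR_min
= −174 + 71.93 + 7.07 + 10.0
= −85.00 dBm → −85.0 dBm

−85.0 dBm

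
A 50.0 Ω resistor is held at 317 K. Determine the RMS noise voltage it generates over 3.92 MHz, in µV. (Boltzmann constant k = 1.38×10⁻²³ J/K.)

1.85 µV

V_n = √(4kTRB)
4kTRB = 4 × 1.38×10⁻²³ × 317 × 5.00×10¹ × 3.92×10⁶ = 3.43×10⁻¹² V²
V_n = √(3.43×10⁻¹²) = 1.85×10⁻⁶ V = 1.85 µV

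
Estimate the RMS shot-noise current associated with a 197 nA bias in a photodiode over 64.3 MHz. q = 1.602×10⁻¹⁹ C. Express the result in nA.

2.01 nA

I_n = √(2qI·B)
2qI·B = 2 × 1.602×10⁻¹⁹ × 1.97×10⁻⁷ × 6.43×10⁷ = 4.06×10⁻¹⁸ A²
I_n = √(4.06×10⁻¹⁸) = 2.01×10⁻⁹ A = 2.01 nA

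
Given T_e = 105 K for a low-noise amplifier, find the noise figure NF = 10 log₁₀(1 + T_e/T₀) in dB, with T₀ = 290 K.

1.34 dB

F = 1 + T_e/T₀ = 1 + 105/290 = 1.36207
NF = 10 log₁₀(1.36207) = 1.34 dB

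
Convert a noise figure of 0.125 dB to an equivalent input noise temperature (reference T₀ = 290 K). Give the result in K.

F = 10^(0.125/10) = 1.0292
T_e = (F − 1)·T₀ = (1.0292 − 1) × 290 = 8.47 K

8.47 K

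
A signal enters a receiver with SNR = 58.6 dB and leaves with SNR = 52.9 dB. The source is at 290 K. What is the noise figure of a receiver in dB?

5.7 dB

NF (dB) = SNR_in(dB) − SNR_out(dB) when the source is at T₀
NF = 58.6 − 52.9 = 5.7 dB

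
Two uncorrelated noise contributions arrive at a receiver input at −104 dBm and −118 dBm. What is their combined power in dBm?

−103.8 dBm

Convert to linear, add, convert back:
P₁ = 3.98×10⁻¹⁴ W, P₂ = 1.58×10⁻¹⁵ W
P_tot = 4.14×10⁻¹⁴ W → 10 log₁₀(P_tot / 10⁻³) = −103.8 dBm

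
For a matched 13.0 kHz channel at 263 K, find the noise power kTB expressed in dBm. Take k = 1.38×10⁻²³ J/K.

−133.3 dBm

P_n = kTB = 1.38×10⁻²³ × 263 × 1.30×10⁴ = 4.72×10⁻¹⁷ W
In dBm: 10 log₁₀(4.72×10⁻¹⁷ / 10⁻³) = −133.3 dBm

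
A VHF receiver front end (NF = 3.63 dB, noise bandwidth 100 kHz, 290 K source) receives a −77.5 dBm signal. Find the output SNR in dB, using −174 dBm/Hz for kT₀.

42.9 dB

Noise floor: N = −174 + 10 log₁₀(B) + NF
10 log₁₀(1.00×10⁵) = 50 dB
N = −174 + 50 + 3.63 = −120.37 dBm
SNR = P_sig − N = −77.5 − (−120.37) = 42.87 dB → 42.9 dB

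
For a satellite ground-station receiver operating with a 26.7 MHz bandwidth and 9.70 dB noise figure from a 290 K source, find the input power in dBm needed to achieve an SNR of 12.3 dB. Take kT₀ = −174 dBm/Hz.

−77.7 dBm

Sensitivity = −174 + 10 log₁₀(B) + NF + SNR_min
= −174 + 74.27 + 9.70 + 12.3
= −77.73 dBm → −77.7 dBm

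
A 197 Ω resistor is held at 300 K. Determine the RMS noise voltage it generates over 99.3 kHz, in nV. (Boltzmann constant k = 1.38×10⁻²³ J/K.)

V_n = √(4kTRB)
4kTRB = 4 × 1.38×10⁻²³ × 300 × 1.97×10² × 9.93×10⁴ = 3.24×10⁻¹³ V²
V_n = √(3.24×10⁻¹³) = 5.69×10⁻⁷ V = 569 nV

569 nV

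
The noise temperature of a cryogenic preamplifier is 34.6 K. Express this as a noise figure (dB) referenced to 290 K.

F = 1 + T_e/T₀ = 1 + 34.6/290 = 1.11931
NF = 10 log₁₀(1.11931) = 0.490 dB

0.490 dB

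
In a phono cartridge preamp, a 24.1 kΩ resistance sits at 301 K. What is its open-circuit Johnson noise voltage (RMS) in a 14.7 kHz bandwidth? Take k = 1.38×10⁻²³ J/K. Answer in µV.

2.43 µV

V_n = √(4kTRB)
4kTRB = 4 × 1.38×10⁻²³ × 301 × 2.41×10⁴ × 1.47×10⁴ = 5.89×10⁻¹² V²
V_n = √(5.89×10⁻¹²) = 2.43×10⁻⁶ V = 2.43 µV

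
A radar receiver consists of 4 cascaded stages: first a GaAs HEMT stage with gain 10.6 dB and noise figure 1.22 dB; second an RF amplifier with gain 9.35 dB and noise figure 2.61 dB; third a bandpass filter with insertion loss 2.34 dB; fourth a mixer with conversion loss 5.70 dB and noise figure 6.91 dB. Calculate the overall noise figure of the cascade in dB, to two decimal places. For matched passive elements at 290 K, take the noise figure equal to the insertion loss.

Convert to linear (a loss of L dB is a gain of −L dB): F_i = 10^(NF_i/10), G_i = 10^(G_i,dB/10)
  Stage 1: F_1 = 10^(1.22/10) = 1.324, G_1 = 10^(10.6/10) = 11.48
  Stage 2: F_2 = 10^(2.61/10) = 1.824, G_2 = 10^(9.35/10) = 8.610
  Stage 3: F_3 = 10^(2.34/10) = 1.714, G_3 = 10^(−2.34/10) = 0.5834
  Stage 4: F_4 = 10^(6.91/10) = 4.909, G_4 = 10^(−5.70/10) = 0.2692
Friis cascade:
  F = 1.324 + (1.824 − 1)/11.48 + (1.714 − 1)/98.86 + (4.909 − 1)/57.68 = 1.471
NF = 10 log₁₀(1.471) = 1.68 dB

1.68 dB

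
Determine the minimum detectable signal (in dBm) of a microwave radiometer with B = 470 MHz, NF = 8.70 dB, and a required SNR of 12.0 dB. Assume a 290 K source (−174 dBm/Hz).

−66.6 dBm

Sensitivity = −174 + 10 log₁₀(B) + NF + SNR_min
= −174 + 86.72 + 8.70 + 12.0
= −66.58 dBm → −66.6 dBm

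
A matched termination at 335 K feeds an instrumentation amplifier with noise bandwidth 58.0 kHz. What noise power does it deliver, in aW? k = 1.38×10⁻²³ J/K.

268 aW

P_n = kTB = 1.38×10⁻²³ × 335 × 5.80×10⁴ = 2.68×10⁻¹⁶ W = 268 aW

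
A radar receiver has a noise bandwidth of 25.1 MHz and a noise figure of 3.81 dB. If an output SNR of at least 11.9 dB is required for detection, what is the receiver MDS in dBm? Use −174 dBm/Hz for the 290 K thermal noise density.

−84.3 dBm

Sensitivity = −174 + 10 log₁₀(B) + NF + SNR_min
= −174 + 74 + 3.81 + 11.9
= −84.29 dBm → −84.3 dBm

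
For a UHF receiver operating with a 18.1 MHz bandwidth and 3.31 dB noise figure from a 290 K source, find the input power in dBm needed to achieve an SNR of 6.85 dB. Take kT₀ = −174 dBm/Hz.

−91.3 dBm

Sensitivity = −174 + 10 log₁₀(B) + NF + SNR_min
= −174 + 72.58 + 3.31 + 6.85
= −91.26 dBm → −91.3 dBm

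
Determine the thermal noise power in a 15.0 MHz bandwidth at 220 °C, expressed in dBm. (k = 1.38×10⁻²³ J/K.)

T = 220 °C + 273.15 = 493.15 K
P_n = kTB = 1.38×10⁻²³ × 493.15 × 1.50×10⁷ = 1.02×10⁻¹³ W
In dBm: 10 log₁₀(1.02×10⁻¹³ / 10⁻³) = −99.9 dBm

−99.9 dBm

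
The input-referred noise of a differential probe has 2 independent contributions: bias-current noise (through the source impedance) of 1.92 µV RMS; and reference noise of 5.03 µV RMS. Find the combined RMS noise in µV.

Uncorrelated sources add in power (mean-square): V_tot = √(ΣV_i²)
V_tot = √[(1.92×10⁻⁶)² + (5.03×10⁻⁶)²] = 5.38×10⁻⁶ V = 5.38 µV

5.38 µV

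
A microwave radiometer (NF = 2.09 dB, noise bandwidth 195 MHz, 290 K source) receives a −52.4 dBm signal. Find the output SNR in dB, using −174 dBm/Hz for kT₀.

Noise floor: N = −174 + 10 log₁₀(B) + NF
10 log₁₀(1.95×10⁸) = 82.9 dB
N = −174 + 82.9 + 2.09 = −89.01 dBm
SNR = P_sig − N = −52.4 − (−89.01) = 36.61 dB → 36.6 dB

36.6 dB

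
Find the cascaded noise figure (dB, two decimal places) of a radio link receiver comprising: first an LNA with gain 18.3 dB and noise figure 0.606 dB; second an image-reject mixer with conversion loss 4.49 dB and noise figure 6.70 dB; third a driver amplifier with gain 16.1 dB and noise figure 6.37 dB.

1.28 dB

Convert to linear (a loss of L dB is a gain of −L dB): F_i = 10^(NF_i/10), G_i = 10^(G_i,dB/10)
  Stage 1: F_1 = 10^(0.606/10) = 1.150, G_1 = 10^(18.3/10) = 67.61
  Stage 2: F_2 = 10^(6.70/10) = 4.677, G_2 = 10^(−4.49/10) = 0.3556
  Stage 3: F_3 = 10^(6.37/10) = 4.335, G_3 = 10^(16.1/10) = 40.74
Friis cascade:
  F = 1.150 + (4.677 − 1)/67.61 + (4.335 − 1)/24.04 = 1.343
NF = 10 log₁₀(1.343) = 1.28 dB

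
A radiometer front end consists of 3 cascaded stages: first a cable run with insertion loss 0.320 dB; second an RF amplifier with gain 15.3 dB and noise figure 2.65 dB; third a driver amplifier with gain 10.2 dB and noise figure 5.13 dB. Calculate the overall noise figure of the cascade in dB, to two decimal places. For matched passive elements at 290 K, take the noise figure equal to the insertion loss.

3.12 dB

Convert to linear (a loss of L dB is a gain of −L dB): F_i = 10^(NF_i/10), G_i = 10^(G_i,dB/10)
  Stage 1: F_1 = 10^(0.320/10) = 1.076, G_1 = 10^(−0.320/10) = 0.9290
  Stage 2: F_2 = 10^(2.65/10) = 1.841, G_2 = 10^(15.3/10) = 33.88
  Stage 3: F_3 = 10^(5.13/10) = 3.258, G_3 = 10^(10.2/10) = 10.47
Friis cascade:
  F = 1.076 + (1.841 − 1)/0.9290 + (3.258 − 1)/31.48 = 2.053
NF = 10 log₁₀(2.053) = 3.12 dB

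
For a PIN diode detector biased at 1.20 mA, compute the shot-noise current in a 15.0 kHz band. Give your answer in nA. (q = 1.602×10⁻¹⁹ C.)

I_n = √(2qI·B)
2qI·B = 2 × 1.602×10⁻¹⁹ × 1.20×10⁻³ × 1.50×10⁴ = 5.77×10⁻¹⁸ A²
I_n = √(5.77×10⁻¹⁸) = 2.40×10⁻⁹ A = 2.40 nA

2.40 nA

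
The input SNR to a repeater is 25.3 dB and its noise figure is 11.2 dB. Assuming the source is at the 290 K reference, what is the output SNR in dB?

14.1 dB

By definition F = SNR_in/SNR_out, so in dB: SNR_out = SNR_in − NF
SNR_out = 25.3 − 11.2 = 14.1 dB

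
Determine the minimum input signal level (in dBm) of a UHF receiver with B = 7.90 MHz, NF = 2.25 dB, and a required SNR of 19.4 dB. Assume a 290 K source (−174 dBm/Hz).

Sensitivity = −174 + 10 log₁₀(B) + NF + SNR_min
= −174 + 68.98 + 2.25 + 19.4
= −83.37 dBm → −83.4 dBm

−83.4 dBm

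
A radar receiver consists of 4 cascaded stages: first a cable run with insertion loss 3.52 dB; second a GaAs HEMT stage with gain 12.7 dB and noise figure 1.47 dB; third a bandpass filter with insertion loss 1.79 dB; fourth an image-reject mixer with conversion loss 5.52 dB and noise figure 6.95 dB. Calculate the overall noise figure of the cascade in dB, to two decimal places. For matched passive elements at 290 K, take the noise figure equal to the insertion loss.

Convert to linear (a loss of L dB is a gain of −L dB): F_i = 10^(NF_i/10), G_i = 10^(G_i,dB/10)
  Stage 1: F_1 = 10^(3.52/10) = 2.249, G_1 = 10^(−3.52/10) = 0.4446
  Stage 2: F_2 = 10^(1.47/10) = 1.403, G_2 = 10^(12.7/10) = 18.62
  Stage 3: F_3 = 10^(1.79/10) = 1.510, G_3 = 10^(−1.79/10) = 0.6622
  Stage 4: F_4 = 10^(6.95/10) = 4.955, G_4 = 10^(−5.52/10) = 0.2805
Friis cascade:
  F = 2.249 + (1.403 − 1)/0.4446 + (1.510 − 1)/8.279 + (4.955 − 1)/5.483 = 3.938
NF = 10 log₁₀(3.938) = 5.95 dB

5.95 dB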